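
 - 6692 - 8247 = -14939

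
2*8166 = 16332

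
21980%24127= 21980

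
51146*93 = 4756578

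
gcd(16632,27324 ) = 1188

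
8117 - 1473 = 6644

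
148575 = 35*4245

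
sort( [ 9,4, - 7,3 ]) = [-7 , 3,4,  9]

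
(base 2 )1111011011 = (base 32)UR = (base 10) 987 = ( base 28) 177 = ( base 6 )4323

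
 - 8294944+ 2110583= - 6184361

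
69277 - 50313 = 18964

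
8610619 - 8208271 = 402348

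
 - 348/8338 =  - 1 + 3995/4169  =  - 0.04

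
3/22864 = 3/22864 = 0.00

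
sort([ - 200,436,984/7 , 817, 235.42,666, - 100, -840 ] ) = [-840, -200, - 100, 984/7,235.42, 436, 666, 817] 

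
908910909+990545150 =1899456059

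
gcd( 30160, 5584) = 16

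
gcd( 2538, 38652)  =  6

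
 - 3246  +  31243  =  27997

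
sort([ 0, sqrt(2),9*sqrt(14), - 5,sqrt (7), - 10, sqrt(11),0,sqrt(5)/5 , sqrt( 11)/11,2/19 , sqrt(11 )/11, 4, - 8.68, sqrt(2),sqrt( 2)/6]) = [ - 10,-8.68,-5,0,0,2/19,sqrt(2 ) /6, sqrt( 11 ) /11, sqrt( 11)/11 , sqrt(5 )/5 , sqrt ( 2),sqrt (2),sqrt(7 ), sqrt(  11), 4, 9*sqrt(14)]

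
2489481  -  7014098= -4524617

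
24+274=298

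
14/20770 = 7/10385 = 0.00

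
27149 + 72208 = 99357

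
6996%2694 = 1608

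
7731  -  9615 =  - 1884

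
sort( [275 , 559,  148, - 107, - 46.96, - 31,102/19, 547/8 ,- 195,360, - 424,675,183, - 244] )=[ - 424 , - 244, - 195, - 107, - 46.96, - 31,102/19, 547/8 , 148, 183,275, 360 , 559,675 ]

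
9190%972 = 442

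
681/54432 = 227/18144 = 0.01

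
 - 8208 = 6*(-1368)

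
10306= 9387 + 919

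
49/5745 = 49/5745 = 0.01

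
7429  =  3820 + 3609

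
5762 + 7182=12944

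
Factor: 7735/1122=455/66 = 2^( - 1 ) * 3^ ( - 1 ) *5^1 *7^1 * 11^( - 1 )*13^1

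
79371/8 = 9921+ 3/8 = 9921.38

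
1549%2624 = 1549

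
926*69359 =64226434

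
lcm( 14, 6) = 42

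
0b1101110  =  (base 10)110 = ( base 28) 3q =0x6e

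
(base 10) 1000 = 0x3E8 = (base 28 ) 17k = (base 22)21a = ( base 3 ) 1101001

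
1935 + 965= 2900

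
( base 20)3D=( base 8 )111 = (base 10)73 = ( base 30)2D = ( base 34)25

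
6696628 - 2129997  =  4566631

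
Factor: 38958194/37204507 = 2^1 *11^1 * 29^1 * 41^ (  -  1 ) * 227^1 * 269^1*907427^(-1)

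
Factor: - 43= -43^1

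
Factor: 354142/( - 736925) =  - 2^1 * 5^( - 2 )*7^(- 1 )*113^1*1567^1 * 4211^(-1 )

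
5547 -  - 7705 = 13252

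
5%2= 1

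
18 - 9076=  - 9058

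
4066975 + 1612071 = 5679046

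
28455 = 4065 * 7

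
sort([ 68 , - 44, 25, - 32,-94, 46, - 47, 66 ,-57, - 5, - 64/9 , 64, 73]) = [ - 94 , - 57, - 47,- 44, - 32,-64/9, - 5,25,46,64 , 66,68, 73]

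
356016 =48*7417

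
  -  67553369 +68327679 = 774310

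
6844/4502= 3422/2251=1.52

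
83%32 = 19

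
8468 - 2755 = 5713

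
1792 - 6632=  -  4840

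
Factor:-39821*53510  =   - 2130821710 = -2^1*5^1*5351^1*39821^1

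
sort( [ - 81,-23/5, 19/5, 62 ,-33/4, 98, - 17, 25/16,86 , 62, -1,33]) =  [ - 81, - 17,-33/4, - 23/5,-1,25/16, 19/5,33,62,62,  86,  98 ]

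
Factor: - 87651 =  - 3^2*9739^1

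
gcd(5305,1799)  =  1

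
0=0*94140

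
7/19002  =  7/19002= 0.00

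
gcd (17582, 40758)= 2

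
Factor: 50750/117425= 290/671 = 2^1*5^1*11^( - 1)*29^1*61^ ( -1) 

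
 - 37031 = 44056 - 81087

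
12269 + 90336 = 102605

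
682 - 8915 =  - 8233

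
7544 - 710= 6834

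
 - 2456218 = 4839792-7296010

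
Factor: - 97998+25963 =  - 72035= - 5^1*14407^1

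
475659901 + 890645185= 1366305086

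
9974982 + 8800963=18775945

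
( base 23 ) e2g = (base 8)16454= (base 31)7ns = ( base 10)7468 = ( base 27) A6G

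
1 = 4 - 3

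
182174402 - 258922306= -76747904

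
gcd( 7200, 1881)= 9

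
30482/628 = 15241/314= 48.54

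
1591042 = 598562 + 992480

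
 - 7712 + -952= - 8664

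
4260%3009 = 1251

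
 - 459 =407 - 866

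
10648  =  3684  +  6964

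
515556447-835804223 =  - 320247776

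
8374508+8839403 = 17213911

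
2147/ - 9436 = -2147/9436 = - 0.23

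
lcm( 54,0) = 0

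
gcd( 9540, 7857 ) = 9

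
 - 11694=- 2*5847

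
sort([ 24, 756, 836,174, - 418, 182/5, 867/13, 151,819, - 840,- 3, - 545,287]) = [ - 840 , - 545, -418,- 3,24,182/5, 867/13, 151, 174,287,756, 819, 836]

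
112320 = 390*288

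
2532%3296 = 2532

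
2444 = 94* 26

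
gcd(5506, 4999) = 1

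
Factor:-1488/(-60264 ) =2/81 = 2^1*3^( - 4)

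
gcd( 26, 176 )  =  2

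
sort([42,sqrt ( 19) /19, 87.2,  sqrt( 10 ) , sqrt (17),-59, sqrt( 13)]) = [ - 59 , sqrt( 19) /19,  sqrt(10),sqrt( 13),sqrt ( 17), 42,87.2]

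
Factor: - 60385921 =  - 17^1 *53^1*67021^1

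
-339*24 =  - 8136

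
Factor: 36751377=3^1*13^1*19^1 * 49597^1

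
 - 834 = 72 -906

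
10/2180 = 1/218 = 0.00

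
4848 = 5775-927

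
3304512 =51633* 64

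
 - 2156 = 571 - 2727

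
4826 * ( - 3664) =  - 17682464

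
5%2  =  1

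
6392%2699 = 994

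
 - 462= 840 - 1302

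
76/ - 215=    - 1  +  139/215 = -0.35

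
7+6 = 13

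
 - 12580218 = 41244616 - 53824834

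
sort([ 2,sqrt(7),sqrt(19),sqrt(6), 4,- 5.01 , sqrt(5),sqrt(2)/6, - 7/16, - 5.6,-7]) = [ - 7 , - 5.6, - 5.01, - 7/16,sqrt( 2 )/6, 2, sqrt ( 5),sqrt(6 ), sqrt (7 ), 4,sqrt(19)]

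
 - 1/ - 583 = 1/583 = 0.00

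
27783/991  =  27783/991 = 28.04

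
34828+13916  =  48744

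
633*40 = 25320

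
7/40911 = 7/40911 =0.00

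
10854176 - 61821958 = -50967782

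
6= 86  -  80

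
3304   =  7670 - 4366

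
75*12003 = 900225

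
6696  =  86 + 6610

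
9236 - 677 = 8559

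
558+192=750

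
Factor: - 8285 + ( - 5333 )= - 13618=- 2^1*11^1*619^1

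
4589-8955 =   -  4366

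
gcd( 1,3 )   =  1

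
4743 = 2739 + 2004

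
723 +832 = 1555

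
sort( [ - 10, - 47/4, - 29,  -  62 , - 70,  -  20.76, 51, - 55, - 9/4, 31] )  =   [- 70, - 62, - 55, - 29,-20.76, - 47/4,-10, - 9/4, 31, 51]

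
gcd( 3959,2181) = 1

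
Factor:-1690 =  - 2^1*5^1*13^2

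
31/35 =31/35 = 0.89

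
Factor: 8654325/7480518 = 2^(-1 )*5^2 * 23^1*29^1*173^1*521^( - 1)*2393^( - 1 ) = 2884775/2493506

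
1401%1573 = 1401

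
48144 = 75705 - 27561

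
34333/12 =2861 + 1/12 = 2861.08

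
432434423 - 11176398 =421258025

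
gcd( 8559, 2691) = 9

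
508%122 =20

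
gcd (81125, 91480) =5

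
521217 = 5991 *87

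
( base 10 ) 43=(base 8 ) 53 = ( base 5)133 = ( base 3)1121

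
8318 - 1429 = 6889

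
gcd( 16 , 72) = 8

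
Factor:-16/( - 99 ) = 2^4*3^(  -  2)*11^(  -  1 )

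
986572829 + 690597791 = 1677170620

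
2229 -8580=- 6351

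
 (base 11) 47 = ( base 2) 110011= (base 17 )30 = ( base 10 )51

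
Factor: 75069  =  3^2*19^1*439^1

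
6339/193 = 32 + 163/193 = 32.84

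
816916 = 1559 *524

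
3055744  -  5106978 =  - 2051234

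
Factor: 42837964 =2^2 * 13^1*461^1*1787^1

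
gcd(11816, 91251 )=1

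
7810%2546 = 172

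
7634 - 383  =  7251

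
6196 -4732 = 1464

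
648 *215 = 139320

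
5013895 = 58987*85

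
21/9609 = 7/3203 = 0.00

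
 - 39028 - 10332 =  - 49360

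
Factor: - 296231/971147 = - 13^1*19^(  -  1 ) *79^ ( - 1 )*647^( -1 )*22787^1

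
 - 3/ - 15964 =3/15964= 0.00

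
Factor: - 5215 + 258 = -4957^1 = - 4957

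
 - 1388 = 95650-97038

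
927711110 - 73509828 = 854201282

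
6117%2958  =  201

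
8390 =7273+1117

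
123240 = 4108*30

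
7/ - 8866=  - 1 + 8859/8866 = -  0.00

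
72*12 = 864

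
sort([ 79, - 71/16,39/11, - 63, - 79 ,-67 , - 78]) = [ - 79, - 78,  -  67 , - 63, - 71/16, 39/11,79 ] 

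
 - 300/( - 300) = 1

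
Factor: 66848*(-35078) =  - 2344894144 = - 2^6*2089^1*17539^1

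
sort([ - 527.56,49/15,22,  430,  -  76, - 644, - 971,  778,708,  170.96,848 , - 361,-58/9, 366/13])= [ - 971, - 644,  -  527.56, - 361, - 76, - 58/9 , 49/15,22,  366/13,170.96, 430,708,  778,848]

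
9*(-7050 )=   -  63450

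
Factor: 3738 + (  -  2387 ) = 7^1*193^1 = 1351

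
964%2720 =964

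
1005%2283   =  1005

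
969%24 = 9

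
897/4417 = 897/4417 = 0.20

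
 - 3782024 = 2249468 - 6031492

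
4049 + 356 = 4405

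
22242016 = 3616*6151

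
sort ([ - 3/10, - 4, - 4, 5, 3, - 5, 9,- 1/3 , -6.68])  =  [ - 6.68,-5 , - 4,- 4, - 1/3, - 3/10, 3, 5, 9 ] 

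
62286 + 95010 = 157296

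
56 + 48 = 104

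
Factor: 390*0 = 0 = 0^1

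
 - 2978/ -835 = 3 + 473/835 = 3.57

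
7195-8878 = -1683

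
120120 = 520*231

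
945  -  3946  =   -3001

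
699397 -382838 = 316559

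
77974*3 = 233922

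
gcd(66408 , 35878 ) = 2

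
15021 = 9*1669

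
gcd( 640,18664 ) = 8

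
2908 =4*727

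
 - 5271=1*( - 5271)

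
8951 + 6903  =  15854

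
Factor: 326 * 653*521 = 110909438 = 2^1 * 163^1*521^1*653^1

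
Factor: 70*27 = 2^1*3^3 * 5^1 * 7^1  =  1890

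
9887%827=790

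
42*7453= 313026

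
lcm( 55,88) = 440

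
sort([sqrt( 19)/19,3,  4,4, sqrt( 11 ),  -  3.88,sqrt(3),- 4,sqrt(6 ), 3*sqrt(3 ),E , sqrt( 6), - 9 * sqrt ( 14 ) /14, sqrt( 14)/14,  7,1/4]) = [ - 4 , - 3.88, - 9*sqrt(14) /14,sqrt(19)/19,1/4,sqrt( 14 )/14,sqrt(3 ) , sqrt( 6 ),  sqrt( 6 ), E,3,sqrt(11 )  ,  4,4, 3*sqrt(3),  7]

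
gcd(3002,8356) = 2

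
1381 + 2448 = 3829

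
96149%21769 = 9073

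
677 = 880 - 203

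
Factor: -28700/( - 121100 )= 41^1*173^ ( - 1) = 41/173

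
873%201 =69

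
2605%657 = 634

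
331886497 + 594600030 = 926486527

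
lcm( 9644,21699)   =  86796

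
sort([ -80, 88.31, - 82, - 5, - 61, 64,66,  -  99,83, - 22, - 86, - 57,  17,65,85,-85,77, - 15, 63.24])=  [ - 99, - 86, - 85, - 82,  -  80,-61, - 57, - 22 , - 15 , - 5, 17, 63.24,64, 65, 66, 77, 83, 85,88.31]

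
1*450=450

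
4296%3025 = 1271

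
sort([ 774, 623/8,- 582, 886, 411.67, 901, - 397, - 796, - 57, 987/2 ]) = [- 796,  -  582, - 397, - 57,623/8, 411.67,987/2, 774, 886, 901] 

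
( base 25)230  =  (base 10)1325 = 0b10100101101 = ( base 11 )aa5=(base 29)1gk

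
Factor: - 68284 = -2^2*43^1*397^1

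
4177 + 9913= 14090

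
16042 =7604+8438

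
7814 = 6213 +1601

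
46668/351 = 132 + 112/117= 132.96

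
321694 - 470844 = -149150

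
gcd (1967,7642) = 1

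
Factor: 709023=3^1*7^1*19^1*1777^1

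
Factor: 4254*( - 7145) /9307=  - 2^1*3^1*5^1*41^( - 1)*227^(-1 )*709^1*1429^1 = - 30394830/9307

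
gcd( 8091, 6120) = 9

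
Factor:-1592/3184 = -1/2=- 2^(-1)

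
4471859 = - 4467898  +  8939757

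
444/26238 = 74/4373 = 0.02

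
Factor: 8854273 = 8854273^1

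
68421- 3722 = 64699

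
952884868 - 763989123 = 188895745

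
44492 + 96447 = 140939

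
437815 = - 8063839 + 8501654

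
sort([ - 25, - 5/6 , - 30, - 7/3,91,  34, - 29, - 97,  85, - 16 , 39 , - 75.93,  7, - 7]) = [ - 97, - 75.93, - 30, - 29, - 25, - 16,-7, - 7/3,-5/6, 7, 34, 39,85,91 ]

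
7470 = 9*830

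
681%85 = 1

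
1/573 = 1/573 = 0.00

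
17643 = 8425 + 9218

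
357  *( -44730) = - 15968610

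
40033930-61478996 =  - 21445066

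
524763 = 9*58307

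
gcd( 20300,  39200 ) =700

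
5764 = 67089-61325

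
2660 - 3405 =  - 745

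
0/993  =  0 =0.00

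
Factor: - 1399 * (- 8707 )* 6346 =2^1*19^1*167^1 * 1399^1*8707^1 = 77301216178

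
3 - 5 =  - 2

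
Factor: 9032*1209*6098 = 2^4*3^1*13^1*31^1*1129^1*3049^1 = 66588257424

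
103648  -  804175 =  - 700527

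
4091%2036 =19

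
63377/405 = 156+197/405 = 156.49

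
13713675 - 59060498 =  - 45346823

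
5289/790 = 6 + 549/790 = 6.69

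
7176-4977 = 2199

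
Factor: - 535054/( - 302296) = 267527/151148 = 2^(-2)*13^2*29^( - 1)*1303^(-1 )*1583^1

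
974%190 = 24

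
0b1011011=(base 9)111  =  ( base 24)3j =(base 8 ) 133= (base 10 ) 91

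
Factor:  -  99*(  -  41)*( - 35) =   -  142065=- 3^2*5^1*7^1*11^1*41^1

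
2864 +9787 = 12651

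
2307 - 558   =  1749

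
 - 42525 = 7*( - 6075 )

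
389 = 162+227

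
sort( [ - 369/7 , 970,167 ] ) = [ - 369/7,167, 970] 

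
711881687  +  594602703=1306484390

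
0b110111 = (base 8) 67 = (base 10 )55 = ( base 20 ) 2F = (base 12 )47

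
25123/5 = 25123/5 = 5024.60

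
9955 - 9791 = 164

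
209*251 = 52459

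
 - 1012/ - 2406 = 506/1203 = 0.42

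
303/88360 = 303/88360 = 0.00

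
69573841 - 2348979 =67224862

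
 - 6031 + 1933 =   -  4098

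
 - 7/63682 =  - 1 + 63675/63682 = - 0.00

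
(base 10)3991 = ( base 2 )111110010111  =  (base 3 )12110211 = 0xF97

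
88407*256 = 22632192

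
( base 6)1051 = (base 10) 247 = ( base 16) F7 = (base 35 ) 72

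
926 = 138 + 788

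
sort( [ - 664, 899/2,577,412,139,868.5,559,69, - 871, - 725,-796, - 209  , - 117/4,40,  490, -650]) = [-871, - 796,-725 ,-664 ,-650,-209,-117/4,40,69 , 139,412,899/2,490, 559, 577, 868.5]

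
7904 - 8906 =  - 1002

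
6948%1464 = 1092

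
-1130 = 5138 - 6268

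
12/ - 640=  - 3/160 = -0.02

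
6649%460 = 209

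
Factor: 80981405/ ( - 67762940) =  - 16196281/13552588 = - 2^( -2)*7^(-1) *137^(-1 )*2539^1*3533^( - 1 )*6379^1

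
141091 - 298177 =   -  157086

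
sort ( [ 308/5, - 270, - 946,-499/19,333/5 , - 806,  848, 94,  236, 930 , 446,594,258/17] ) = [ - 946, - 806, - 270, - 499/19 , 258/17 , 308/5, 333/5,94,236,446, 594,  848 , 930 ]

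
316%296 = 20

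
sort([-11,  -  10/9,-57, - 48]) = [-57, - 48,-11, - 10/9 ]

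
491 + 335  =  826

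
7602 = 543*14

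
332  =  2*166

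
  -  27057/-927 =29 + 58/309 = 29.19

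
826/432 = 1  +  197/216= 1.91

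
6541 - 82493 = -75952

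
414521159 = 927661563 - 513140404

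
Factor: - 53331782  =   - 2^1* 7^1*43^1*88591^1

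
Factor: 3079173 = 3^1*1026391^1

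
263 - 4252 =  - 3989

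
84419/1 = 84419 =84419.00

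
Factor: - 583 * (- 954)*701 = 389883582 = 2^1*3^2 * 11^1*53^2*701^1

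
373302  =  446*837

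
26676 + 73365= 100041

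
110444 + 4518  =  114962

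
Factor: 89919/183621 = 309/631 = 3^1 * 103^1 * 631^( - 1)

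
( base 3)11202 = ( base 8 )200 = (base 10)128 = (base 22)5I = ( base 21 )62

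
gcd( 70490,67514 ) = 2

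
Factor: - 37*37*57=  - 78033 = - 3^1*19^1*37^2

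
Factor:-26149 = -79^1*331^1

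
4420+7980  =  12400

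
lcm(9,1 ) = 9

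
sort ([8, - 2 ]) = [ - 2, 8]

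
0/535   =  0=0.00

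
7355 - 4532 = 2823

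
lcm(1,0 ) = 0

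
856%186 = 112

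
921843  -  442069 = 479774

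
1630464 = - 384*( - 4246)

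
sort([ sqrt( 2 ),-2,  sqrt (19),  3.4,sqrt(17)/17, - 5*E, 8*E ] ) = [ - 5*E,-2,sqrt( 17)/17, sqrt( 2 ), 3.4,sqrt(19 ),8*E ]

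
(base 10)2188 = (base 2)100010001100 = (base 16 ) 88c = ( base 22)4ba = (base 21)4k4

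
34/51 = 2/3= 0.67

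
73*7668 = 559764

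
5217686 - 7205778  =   -1988092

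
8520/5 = 1704 = 1704.00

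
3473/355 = 3473/355 = 9.78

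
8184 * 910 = 7447440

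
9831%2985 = 876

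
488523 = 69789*7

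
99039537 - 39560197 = 59479340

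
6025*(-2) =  - 12050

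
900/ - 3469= -1+2569/3469 = - 0.26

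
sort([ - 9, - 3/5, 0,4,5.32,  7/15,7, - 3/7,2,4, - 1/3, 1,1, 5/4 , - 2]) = [ - 9, - 2,  -  3/5,-3/7, - 1/3, 0,7/15,1,1,5/4, 2, 4,  4,  5.32, 7]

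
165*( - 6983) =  - 1152195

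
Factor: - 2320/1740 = - 2^2*3^( - 1)= -4/3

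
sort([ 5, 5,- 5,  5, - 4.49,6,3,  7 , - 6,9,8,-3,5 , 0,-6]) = [ - 6,-6,  -  5,  -  4.49, - 3,0,3, 5,5, 5,5,6,7, 8,9]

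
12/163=12/163=0.07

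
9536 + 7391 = 16927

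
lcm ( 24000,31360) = 2352000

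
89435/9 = 9937 + 2/9 = 9937.22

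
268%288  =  268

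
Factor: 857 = 857^1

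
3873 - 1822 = 2051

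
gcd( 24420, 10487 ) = 1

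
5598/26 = 2799/13 = 215.31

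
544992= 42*12976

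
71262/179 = 71262/179 = 398.11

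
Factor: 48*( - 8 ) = - 384 = - 2^7*3^1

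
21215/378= 56  +  47/378 = 56.12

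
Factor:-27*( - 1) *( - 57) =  - 3^4 * 19^1 = -1539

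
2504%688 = 440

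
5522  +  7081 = 12603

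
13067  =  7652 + 5415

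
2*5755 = 11510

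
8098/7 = 1156 + 6/7 = 1156.86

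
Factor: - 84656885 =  - 5^1*16931377^1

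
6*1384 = 8304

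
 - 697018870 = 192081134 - 889100004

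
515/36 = 14 +11/36= 14.31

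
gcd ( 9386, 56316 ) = 9386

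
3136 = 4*784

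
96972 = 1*96972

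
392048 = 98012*4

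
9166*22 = 201652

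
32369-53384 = - 21015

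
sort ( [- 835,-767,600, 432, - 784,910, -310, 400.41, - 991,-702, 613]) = [-991 , - 835 ,  -  784, - 767, - 702, - 310,400.41, 432 , 600 , 613,910 ]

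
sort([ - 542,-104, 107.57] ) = [-542, - 104,107.57]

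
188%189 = 188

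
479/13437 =479/13437 = 0.04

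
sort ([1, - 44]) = [-44,1]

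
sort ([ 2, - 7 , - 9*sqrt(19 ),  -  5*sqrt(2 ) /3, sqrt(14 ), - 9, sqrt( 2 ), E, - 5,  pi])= [-9 * sqrt(19 ), - 9,  -  7,-5, - 5*sqrt( 2) /3,sqrt(2),2,E, pi, sqrt (14) ] 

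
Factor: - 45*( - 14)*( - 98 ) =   -  61740 = -  2^2*3^2*5^1 * 7^3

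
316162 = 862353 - 546191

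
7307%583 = 311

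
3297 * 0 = 0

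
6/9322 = 3/4661 = 0.00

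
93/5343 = 31/1781=0.02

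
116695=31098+85597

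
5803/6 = 967+1/6  =  967.17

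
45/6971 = 45/6971  =  0.01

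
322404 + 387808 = 710212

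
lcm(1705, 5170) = 160270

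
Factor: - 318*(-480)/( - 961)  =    -  2^6*3^2*5^1*31^( - 2 )*53^1 = - 152640/961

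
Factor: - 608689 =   -  157^1*3877^1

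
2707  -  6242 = -3535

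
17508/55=318  +  18/55 = 318.33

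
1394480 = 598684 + 795796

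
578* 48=27744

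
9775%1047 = 352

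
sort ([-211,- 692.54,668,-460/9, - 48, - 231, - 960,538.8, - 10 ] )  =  [ - 960, - 692.54, - 231,-211, -460/9, - 48, - 10,538.8,668] 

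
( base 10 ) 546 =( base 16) 222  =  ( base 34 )g2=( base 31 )HJ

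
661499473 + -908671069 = -247171596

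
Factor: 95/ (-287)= - 5^1*7^( - 1)*19^1 *41^ (  -  1)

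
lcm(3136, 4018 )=128576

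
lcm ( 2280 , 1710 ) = 6840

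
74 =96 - 22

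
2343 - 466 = 1877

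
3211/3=1070 + 1/3 = 1070.33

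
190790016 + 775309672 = 966099688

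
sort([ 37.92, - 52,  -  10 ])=[ - 52, - 10,37.92 ] 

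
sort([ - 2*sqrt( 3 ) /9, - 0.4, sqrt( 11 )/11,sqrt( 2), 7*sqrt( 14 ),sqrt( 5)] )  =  [ - 0.4 , - 2*sqrt (3)/9,sqrt(11) /11,sqrt( 2 ), sqrt (5), 7*sqrt( 14 )] 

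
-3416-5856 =  -  9272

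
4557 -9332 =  - 4775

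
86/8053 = 86/8053 = 0.01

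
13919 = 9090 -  -4829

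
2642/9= 2642/9= 293.56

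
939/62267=939/62267  =  0.02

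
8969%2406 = 1751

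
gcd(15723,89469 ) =9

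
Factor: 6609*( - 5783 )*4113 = -157198230711=   - 3^3*457^1*2203^1*5783^1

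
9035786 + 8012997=17048783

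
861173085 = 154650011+706523074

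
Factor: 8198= 2^1*4099^1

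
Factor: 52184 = 2^3*11^1*593^1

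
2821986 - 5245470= - 2423484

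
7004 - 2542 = 4462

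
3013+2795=5808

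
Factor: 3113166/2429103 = 2^1 * 7^2*10589^1*809701^( - 1) = 1037722/809701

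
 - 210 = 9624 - 9834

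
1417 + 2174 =3591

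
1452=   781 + 671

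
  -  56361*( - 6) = 338166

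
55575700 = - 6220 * ( - 8935) 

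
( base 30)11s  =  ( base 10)958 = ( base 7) 2536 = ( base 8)1676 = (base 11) 7A1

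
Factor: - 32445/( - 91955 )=3^2*7^1*53^ (-1)*103^1*347^(-1 ) = 6489/18391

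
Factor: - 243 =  - 3^5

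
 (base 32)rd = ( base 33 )QJ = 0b1101101101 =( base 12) 611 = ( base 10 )877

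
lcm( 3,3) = 3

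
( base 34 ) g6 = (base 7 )1414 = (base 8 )1046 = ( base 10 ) 550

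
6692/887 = 7 + 483/887=7.54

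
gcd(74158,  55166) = 2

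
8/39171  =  8/39171= 0.00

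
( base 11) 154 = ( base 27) 6i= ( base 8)264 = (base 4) 2310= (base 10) 180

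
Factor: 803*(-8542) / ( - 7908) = 3429613/3954   =  2^( - 1 )*3^(-1 )*11^1*73^1*659^( - 1)*4271^1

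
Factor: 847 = 7^1 * 11^2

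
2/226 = 1/113 = 0.01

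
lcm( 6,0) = 0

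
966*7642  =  7382172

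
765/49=765/49 =15.61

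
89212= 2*44606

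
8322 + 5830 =14152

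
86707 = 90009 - 3302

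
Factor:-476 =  - 2^2*7^1*17^1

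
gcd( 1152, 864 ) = 288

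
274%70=64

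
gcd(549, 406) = 1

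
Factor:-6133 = -6133^1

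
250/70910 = 25/7091 = 0.00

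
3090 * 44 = 135960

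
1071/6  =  357/2  =  178.50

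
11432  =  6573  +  4859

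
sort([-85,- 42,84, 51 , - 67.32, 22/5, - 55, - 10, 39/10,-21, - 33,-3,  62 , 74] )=[-85, - 67.32, - 55,-42, - 33 ,-21, - 10,-3,39/10, 22/5, 51, 62, 74,  84]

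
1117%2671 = 1117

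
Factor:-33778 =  - 2^1* 16889^1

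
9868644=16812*587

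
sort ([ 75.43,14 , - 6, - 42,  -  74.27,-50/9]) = [- 74.27, - 42 ,-6, - 50/9,14 , 75.43 ]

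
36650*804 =29466600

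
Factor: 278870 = 2^1*5^1*79^1*353^1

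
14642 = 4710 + 9932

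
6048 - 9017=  - 2969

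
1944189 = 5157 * 377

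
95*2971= 282245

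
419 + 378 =797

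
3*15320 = 45960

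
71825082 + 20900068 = 92725150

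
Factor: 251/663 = 3^ ( - 1)*13^(-1) * 17^( - 1 )*251^1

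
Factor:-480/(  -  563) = 2^5*3^1 * 5^1*563^( - 1)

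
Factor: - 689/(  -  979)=11^(-1)*13^1*53^1*89^( - 1)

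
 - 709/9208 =-1 +8499/9208= -0.08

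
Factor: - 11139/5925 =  - 5^(  -  2 )*47^1=-47/25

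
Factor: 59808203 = 7^1 *13^1*657233^1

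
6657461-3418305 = 3239156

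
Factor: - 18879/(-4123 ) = 87/19 = 3^1* 19^ ( - 1)*29^1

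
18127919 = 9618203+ 8509716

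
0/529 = 0 = 0.00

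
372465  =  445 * 837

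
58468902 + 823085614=881554516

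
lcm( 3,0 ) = 0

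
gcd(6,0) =6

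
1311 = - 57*(  -  23)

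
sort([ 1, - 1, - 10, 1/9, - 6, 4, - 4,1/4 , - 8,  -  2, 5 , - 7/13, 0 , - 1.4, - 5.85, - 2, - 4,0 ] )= [ - 10, - 8 ,- 6,-5.85,-4 , - 4, - 2 , - 2, - 1.4,  -  1, - 7/13,0, 0, 1/9,  1/4, 1, 4,5]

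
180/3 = 60 = 60.00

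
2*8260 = 16520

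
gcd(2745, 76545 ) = 45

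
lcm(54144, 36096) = 108288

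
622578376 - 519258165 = 103320211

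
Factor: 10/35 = 2/7 = 2^1*7^ ( - 1 )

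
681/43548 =227/14516 = 0.02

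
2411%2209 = 202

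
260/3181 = 260/3181 = 0.08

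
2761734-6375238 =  - 3613504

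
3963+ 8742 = 12705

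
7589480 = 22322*340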